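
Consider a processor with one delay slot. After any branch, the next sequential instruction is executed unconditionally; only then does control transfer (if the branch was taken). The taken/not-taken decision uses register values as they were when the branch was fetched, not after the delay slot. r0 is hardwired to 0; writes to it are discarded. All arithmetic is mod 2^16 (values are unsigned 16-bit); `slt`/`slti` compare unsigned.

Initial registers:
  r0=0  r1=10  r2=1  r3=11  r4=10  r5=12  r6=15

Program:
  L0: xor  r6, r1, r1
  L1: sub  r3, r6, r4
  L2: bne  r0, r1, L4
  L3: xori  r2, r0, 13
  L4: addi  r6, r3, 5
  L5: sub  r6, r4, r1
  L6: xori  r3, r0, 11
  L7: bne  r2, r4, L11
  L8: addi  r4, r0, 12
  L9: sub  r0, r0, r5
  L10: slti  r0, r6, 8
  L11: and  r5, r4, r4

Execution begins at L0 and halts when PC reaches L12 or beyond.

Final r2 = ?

[0] xor  r6, r1, r1  →  {r0:0, r1:10, r2:1, r3:11, r4:10, r5:12, r6:0}
[1] sub  r3, r6, r4  →  {r0:0, r1:10, r2:1, r3:65526, r4:10, r5:12, r6:0}
[2] bne  r0, r1, L4  →  {r0:0, r1:10, r2:1, r3:65526, r4:10, r5:12, r6:0}  ⟨branch taken⟩
[3] xori  r2, r0, 13  →  {r0:0, r1:10, r2:13, r3:65526, r4:10, r5:12, r6:0}
[4] addi  r6, r3, 5  →  {r0:0, r1:10, r2:13, r3:65526, r4:10, r5:12, r6:65531}
[5] sub  r6, r4, r1  →  {r0:0, r1:10, r2:13, r3:65526, r4:10, r5:12, r6:0}
[6] xori  r3, r0, 11  →  {r0:0, r1:10, r2:13, r3:11, r4:10, r5:12, r6:0}
[7] bne  r2, r4, L11  →  {r0:0, r1:10, r2:13, r3:11, r4:10, r5:12, r6:0}  ⟨branch taken⟩
[8] addi  r4, r0, 12  →  {r0:0, r1:10, r2:13, r3:11, r4:12, r5:12, r6:0}
[11] and  r5, r4, r4  →  {r0:0, r1:10, r2:13, r3:11, r4:12, r5:12, r6:0}

13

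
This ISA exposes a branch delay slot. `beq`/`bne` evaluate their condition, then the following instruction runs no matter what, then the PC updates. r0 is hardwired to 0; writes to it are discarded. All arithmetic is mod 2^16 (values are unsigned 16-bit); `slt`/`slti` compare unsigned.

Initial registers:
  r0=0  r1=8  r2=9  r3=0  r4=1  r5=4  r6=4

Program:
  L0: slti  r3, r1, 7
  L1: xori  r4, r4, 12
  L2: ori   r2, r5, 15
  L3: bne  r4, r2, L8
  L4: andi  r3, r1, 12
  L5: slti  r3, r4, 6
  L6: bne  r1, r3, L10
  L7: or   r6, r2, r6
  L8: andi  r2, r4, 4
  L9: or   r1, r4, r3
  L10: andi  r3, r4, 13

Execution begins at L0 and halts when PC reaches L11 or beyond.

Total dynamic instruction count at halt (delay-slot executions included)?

8

PC=0  slti  r3, r1, 7        | r0=0 r1=8 r2=9 r3=0 r4=1 r5=4 r6=4
PC=1  xori  r4, r4, 12       | r0=0 r1=8 r2=9 r3=0 r4=13 r5=4 r6=4
PC=2  ori   r2, r5, 15       | r0=0 r1=8 r2=15 r3=0 r4=13 r5=4 r6=4
PC=3  bne  r4, r2, L8        | r0=0 r1=8 r2=15 r3=0 r4=13 r5=4 r6=4  [TAKEN]
PC=4  andi  r3, r1, 12       | r0=0 r1=8 r2=15 r3=8 r4=13 r5=4 r6=4
PC=8  andi  r2, r4, 4        | r0=0 r1=8 r2=4 r3=8 r4=13 r5=4 r6=4
PC=9  or   r1, r4, r3        | r0=0 r1=13 r2=4 r3=8 r4=13 r5=4 r6=4
PC=10 andi  r3, r4, 13       | r0=0 r1=13 r2=4 r3=13 r4=13 r5=4 r6=4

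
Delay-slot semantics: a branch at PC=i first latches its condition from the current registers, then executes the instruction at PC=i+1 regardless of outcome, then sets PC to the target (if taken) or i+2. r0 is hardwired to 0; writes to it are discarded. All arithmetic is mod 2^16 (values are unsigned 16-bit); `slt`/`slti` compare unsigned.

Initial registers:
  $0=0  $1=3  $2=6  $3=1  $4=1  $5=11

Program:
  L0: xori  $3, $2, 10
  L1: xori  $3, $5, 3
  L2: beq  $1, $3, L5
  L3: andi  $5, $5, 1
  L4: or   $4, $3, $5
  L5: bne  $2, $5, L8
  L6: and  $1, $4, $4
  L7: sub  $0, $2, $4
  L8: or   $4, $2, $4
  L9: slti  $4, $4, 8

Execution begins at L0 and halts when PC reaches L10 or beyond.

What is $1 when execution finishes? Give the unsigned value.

[0] xori  $3, $2, 10  →  {$0:0, $1:3, $2:6, $3:12, $4:1, $5:11}
[1] xori  $3, $5, 3  →  {$0:0, $1:3, $2:6, $3:8, $4:1, $5:11}
[2] beq  $1, $3, L5  →  {$0:0, $1:3, $2:6, $3:8, $4:1, $5:11}  ⟨branch fallthrough⟩
[3] andi  $5, $5, 1  →  {$0:0, $1:3, $2:6, $3:8, $4:1, $5:1}
[4] or   $4, $3, $5  →  {$0:0, $1:3, $2:6, $3:8, $4:9, $5:1}
[5] bne  $2, $5, L8  →  {$0:0, $1:3, $2:6, $3:8, $4:9, $5:1}  ⟨branch taken⟩
[6] and  $1, $4, $4  →  {$0:0, $1:9, $2:6, $3:8, $4:9, $5:1}
[8] or   $4, $2, $4  →  {$0:0, $1:9, $2:6, $3:8, $4:15, $5:1}
[9] slti  $4, $4, 8  →  {$0:0, $1:9, $2:6, $3:8, $4:0, $5:1}

9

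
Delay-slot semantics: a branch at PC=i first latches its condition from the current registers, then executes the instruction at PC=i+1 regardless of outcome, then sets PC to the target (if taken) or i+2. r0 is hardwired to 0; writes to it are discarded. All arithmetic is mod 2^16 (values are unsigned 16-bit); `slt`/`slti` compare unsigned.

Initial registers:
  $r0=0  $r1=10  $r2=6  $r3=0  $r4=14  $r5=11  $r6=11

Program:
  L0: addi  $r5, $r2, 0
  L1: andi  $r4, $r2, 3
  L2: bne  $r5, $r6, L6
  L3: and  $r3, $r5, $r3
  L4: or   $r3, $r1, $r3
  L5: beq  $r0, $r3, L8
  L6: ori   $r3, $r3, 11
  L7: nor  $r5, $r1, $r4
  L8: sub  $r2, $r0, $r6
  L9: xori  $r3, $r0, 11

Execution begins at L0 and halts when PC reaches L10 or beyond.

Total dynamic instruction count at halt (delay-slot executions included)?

  step pc=0: addi  $r5, $r2, 0  regs=(0,10,6,0,14,6,11)
  step pc=1: andi  $r4, $r2, 3  regs=(0,10,6,0,2,6,11)
  step pc=2: bne  $r5, $r6, L6  cond=T  regs=(0,10,6,0,2,6,11)
  step pc=3: and  $r3, $r5, $r3  regs=(0,10,6,0,2,6,11)
  step pc=6: ori   $r3, $r3, 11  regs=(0,10,6,11,2,6,11)
  step pc=7: nor  $r5, $r1, $r4  regs=(0,10,6,11,2,65525,11)
  step pc=8: sub  $r2, $r0, $r6  regs=(0,10,65525,11,2,65525,11)
  step pc=9: xori  $r3, $r0, 11  regs=(0,10,65525,11,2,65525,11)

8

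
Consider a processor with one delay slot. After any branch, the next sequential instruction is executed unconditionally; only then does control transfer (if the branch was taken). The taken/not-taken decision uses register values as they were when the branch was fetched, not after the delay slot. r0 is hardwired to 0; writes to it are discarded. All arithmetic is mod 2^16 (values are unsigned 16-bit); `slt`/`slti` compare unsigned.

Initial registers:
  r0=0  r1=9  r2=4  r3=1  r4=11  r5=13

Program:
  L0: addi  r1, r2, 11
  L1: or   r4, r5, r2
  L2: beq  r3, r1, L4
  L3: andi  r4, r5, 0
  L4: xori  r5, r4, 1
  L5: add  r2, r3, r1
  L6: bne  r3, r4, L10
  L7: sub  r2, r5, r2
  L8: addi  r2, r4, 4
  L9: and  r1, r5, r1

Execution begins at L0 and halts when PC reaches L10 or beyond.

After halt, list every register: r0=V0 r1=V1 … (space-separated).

  step pc=0: addi  r1, r2, 11  regs=(0,15,4,1,11,13)
  step pc=1: or   r4, r5, r2  regs=(0,15,4,1,13,13)
  step pc=2: beq  r3, r1, L4  cond=F  regs=(0,15,4,1,13,13)
  step pc=3: andi  r4, r5, 0  regs=(0,15,4,1,0,13)
  step pc=4: xori  r5, r4, 1  regs=(0,15,4,1,0,1)
  step pc=5: add  r2, r3, r1  regs=(0,15,16,1,0,1)
  step pc=6: bne  r3, r4, L10  cond=T  regs=(0,15,16,1,0,1)
  step pc=7: sub  r2, r5, r2  regs=(0,15,65521,1,0,1)

r0=0 r1=15 r2=65521 r3=1 r4=0 r5=1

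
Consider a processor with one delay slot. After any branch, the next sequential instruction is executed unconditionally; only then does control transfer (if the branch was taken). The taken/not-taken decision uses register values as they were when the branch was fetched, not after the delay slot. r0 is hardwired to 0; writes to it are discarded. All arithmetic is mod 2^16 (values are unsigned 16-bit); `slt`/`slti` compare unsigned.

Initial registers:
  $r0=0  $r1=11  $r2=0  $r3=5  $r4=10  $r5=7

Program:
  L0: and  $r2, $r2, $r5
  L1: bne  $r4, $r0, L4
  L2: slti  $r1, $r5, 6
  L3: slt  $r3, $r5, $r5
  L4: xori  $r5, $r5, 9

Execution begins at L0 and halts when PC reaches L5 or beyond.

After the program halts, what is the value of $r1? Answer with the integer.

0

#0 and  $r2, $r2, $r5 ; 0/11/0/5/10/7
#1 bne  $r4, $r0, L4 ; 0/11/0/5/10/7 ; →target
#2 slti  $r1, $r5, 6 ; 0/0/0/5/10/7
#4 xori  $r5, $r5, 9 ; 0/0/0/5/10/14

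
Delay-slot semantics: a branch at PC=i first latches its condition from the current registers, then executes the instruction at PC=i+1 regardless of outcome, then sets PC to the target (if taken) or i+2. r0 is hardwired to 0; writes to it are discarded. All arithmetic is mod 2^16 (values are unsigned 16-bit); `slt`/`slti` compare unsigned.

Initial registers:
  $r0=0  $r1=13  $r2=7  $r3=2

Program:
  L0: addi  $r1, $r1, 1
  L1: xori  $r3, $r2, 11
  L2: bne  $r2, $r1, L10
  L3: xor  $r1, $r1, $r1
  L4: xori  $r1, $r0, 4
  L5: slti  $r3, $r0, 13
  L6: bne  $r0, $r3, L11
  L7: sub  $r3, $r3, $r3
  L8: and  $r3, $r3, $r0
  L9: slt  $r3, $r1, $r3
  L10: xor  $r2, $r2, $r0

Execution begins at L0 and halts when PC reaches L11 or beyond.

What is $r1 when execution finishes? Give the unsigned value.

PC=0  addi  $r1, $r1, 1      | $r0=0 $r1=14 $r2=7 $r3=2
PC=1  xori  $r3, $r2, 11     | $r0=0 $r1=14 $r2=7 $r3=12
PC=2  bne  $r2, $r1, L10     | $r0=0 $r1=14 $r2=7 $r3=12  [TAKEN]
PC=3  xor  $r1, $r1, $r1     | $r0=0 $r1=0 $r2=7 $r3=12
PC=10 xor  $r2, $r2, $r0     | $r0=0 $r1=0 $r2=7 $r3=12

0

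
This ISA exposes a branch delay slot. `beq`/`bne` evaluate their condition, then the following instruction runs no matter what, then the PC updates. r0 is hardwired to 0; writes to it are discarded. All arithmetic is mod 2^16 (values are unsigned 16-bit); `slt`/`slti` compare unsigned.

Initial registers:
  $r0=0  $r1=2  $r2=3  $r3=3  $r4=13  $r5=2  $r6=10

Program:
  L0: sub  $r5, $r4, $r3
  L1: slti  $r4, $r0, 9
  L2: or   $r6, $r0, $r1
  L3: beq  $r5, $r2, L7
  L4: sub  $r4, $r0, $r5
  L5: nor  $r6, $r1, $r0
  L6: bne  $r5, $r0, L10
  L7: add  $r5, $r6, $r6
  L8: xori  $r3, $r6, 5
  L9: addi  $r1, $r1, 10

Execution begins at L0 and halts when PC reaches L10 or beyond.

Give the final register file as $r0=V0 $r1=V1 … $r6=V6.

PC=0  sub  $r5, $r4, $r3     | $r0=0 $r1=2 $r2=3 $r3=3 $r4=13 $r5=10 $r6=10
PC=1  slti  $r4, $r0, 9      | $r0=0 $r1=2 $r2=3 $r3=3 $r4=1 $r5=10 $r6=10
PC=2  or   $r6, $r0, $r1     | $r0=0 $r1=2 $r2=3 $r3=3 $r4=1 $r5=10 $r6=2
PC=3  beq  $r5, $r2, L7      | $r0=0 $r1=2 $r2=3 $r3=3 $r4=1 $r5=10 $r6=2  [not taken]
PC=4  sub  $r4, $r0, $r5     | $r0=0 $r1=2 $r2=3 $r3=3 $r4=65526 $r5=10 $r6=2
PC=5  nor  $r6, $r1, $r0     | $r0=0 $r1=2 $r2=3 $r3=3 $r4=65526 $r5=10 $r6=65533
PC=6  bne  $r5, $r0, L10     | $r0=0 $r1=2 $r2=3 $r3=3 $r4=65526 $r5=10 $r6=65533  [TAKEN]
PC=7  add  $r5, $r6, $r6     | $r0=0 $r1=2 $r2=3 $r3=3 $r4=65526 $r5=65530 $r6=65533

$r0=0 $r1=2 $r2=3 $r3=3 $r4=65526 $r5=65530 $r6=65533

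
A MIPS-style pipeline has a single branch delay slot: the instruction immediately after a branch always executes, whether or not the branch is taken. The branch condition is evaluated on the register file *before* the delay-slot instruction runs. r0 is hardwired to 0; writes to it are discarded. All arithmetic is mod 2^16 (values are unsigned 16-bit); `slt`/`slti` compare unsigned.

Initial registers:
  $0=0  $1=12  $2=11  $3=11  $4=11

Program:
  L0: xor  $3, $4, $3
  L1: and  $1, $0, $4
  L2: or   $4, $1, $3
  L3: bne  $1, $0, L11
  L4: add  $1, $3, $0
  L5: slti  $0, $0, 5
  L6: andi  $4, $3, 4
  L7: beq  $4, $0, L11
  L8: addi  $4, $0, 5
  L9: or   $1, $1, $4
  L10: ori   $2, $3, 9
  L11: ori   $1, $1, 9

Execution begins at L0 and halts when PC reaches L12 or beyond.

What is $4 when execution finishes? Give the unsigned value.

5

[0] xor  $3, $4, $3  →  {$0:0, $1:12, $2:11, $3:0, $4:11}
[1] and  $1, $0, $4  →  {$0:0, $1:0, $2:11, $3:0, $4:11}
[2] or   $4, $1, $3  →  {$0:0, $1:0, $2:11, $3:0, $4:0}
[3] bne  $1, $0, L11  →  {$0:0, $1:0, $2:11, $3:0, $4:0}  ⟨branch fallthrough⟩
[4] add  $1, $3, $0  →  {$0:0, $1:0, $2:11, $3:0, $4:0}
[5] slti  $0, $0, 5  →  {$0:0, $1:0, $2:11, $3:0, $4:0}
[6] andi  $4, $3, 4  →  {$0:0, $1:0, $2:11, $3:0, $4:0}
[7] beq  $4, $0, L11  →  {$0:0, $1:0, $2:11, $3:0, $4:0}  ⟨branch taken⟩
[8] addi  $4, $0, 5  →  {$0:0, $1:0, $2:11, $3:0, $4:5}
[11] ori   $1, $1, 9  →  {$0:0, $1:9, $2:11, $3:0, $4:5}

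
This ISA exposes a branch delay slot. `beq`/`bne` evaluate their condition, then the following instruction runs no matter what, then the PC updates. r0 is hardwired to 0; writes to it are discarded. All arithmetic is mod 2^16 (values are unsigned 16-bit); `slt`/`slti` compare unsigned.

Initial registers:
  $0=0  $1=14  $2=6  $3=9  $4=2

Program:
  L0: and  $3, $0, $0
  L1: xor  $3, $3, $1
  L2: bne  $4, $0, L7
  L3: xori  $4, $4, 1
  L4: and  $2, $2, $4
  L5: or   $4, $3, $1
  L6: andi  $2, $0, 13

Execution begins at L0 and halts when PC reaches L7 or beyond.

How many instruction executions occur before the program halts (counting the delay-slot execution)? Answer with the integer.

4

[0] and  $3, $0, $0  →  {$0:0, $1:14, $2:6, $3:0, $4:2}
[1] xor  $3, $3, $1  →  {$0:0, $1:14, $2:6, $3:14, $4:2}
[2] bne  $4, $0, L7  →  {$0:0, $1:14, $2:6, $3:14, $4:2}  ⟨branch taken⟩
[3] xori  $4, $4, 1  →  {$0:0, $1:14, $2:6, $3:14, $4:3}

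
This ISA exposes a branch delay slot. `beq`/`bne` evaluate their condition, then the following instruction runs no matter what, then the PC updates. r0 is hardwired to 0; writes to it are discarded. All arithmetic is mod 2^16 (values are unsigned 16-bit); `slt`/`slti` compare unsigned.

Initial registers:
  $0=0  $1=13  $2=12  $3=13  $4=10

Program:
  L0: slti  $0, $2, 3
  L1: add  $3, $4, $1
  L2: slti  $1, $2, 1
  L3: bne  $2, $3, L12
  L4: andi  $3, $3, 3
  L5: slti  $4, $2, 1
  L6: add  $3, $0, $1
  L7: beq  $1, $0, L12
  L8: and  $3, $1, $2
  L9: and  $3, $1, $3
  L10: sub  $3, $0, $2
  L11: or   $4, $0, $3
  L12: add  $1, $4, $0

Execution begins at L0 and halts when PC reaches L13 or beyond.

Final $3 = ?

PC=0  slti  $0, $2, 3        | $0=0 $1=13 $2=12 $3=13 $4=10
PC=1  add  $3, $4, $1        | $0=0 $1=13 $2=12 $3=23 $4=10
PC=2  slti  $1, $2, 1        | $0=0 $1=0 $2=12 $3=23 $4=10
PC=3  bne  $2, $3, L12       | $0=0 $1=0 $2=12 $3=23 $4=10  [TAKEN]
PC=4  andi  $3, $3, 3        | $0=0 $1=0 $2=12 $3=3 $4=10
PC=12 add  $1, $4, $0        | $0=0 $1=10 $2=12 $3=3 $4=10

3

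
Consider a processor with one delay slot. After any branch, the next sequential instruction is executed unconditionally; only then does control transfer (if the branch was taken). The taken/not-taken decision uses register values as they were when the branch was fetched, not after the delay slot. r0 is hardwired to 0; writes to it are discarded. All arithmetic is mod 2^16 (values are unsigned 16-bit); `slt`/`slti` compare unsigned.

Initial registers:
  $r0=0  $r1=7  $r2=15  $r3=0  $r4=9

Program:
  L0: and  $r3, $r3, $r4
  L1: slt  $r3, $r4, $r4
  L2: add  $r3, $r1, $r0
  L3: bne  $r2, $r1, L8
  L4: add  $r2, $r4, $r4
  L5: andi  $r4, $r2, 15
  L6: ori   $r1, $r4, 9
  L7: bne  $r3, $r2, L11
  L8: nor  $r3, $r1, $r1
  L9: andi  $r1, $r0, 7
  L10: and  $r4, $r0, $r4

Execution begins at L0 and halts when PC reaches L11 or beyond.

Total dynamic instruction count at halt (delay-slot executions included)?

[0] and  $r3, $r3, $r4  →  {$r0:0, $r1:7, $r2:15, $r3:0, $r4:9}
[1] slt  $r3, $r4, $r4  →  {$r0:0, $r1:7, $r2:15, $r3:0, $r4:9}
[2] add  $r3, $r1, $r0  →  {$r0:0, $r1:7, $r2:15, $r3:7, $r4:9}
[3] bne  $r2, $r1, L8  →  {$r0:0, $r1:7, $r2:15, $r3:7, $r4:9}  ⟨branch taken⟩
[4] add  $r2, $r4, $r4  →  {$r0:0, $r1:7, $r2:18, $r3:7, $r4:9}
[8] nor  $r3, $r1, $r1  →  {$r0:0, $r1:7, $r2:18, $r3:65528, $r4:9}
[9] andi  $r1, $r0, 7  →  {$r0:0, $r1:0, $r2:18, $r3:65528, $r4:9}
[10] and  $r4, $r0, $r4  →  {$r0:0, $r1:0, $r2:18, $r3:65528, $r4:0}

8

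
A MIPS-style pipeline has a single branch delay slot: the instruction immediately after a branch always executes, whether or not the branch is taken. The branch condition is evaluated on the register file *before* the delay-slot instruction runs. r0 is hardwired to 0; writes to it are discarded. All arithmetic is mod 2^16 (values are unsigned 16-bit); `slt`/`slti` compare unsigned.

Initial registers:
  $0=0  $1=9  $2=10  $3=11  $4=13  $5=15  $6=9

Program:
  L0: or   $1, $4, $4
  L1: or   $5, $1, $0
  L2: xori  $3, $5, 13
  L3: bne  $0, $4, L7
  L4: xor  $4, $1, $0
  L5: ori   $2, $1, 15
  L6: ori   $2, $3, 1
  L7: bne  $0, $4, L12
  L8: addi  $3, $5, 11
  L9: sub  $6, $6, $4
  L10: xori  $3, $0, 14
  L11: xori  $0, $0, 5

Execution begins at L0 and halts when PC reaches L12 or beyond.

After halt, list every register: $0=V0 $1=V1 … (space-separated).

$0=0 $1=13 $2=10 $3=24 $4=13 $5=13 $6=9

PC=0  or   $1, $4, $4        | $0=0 $1=13 $2=10 $3=11 $4=13 $5=15 $6=9
PC=1  or   $5, $1, $0        | $0=0 $1=13 $2=10 $3=11 $4=13 $5=13 $6=9
PC=2  xori  $3, $5, 13       | $0=0 $1=13 $2=10 $3=0 $4=13 $5=13 $6=9
PC=3  bne  $0, $4, L7        | $0=0 $1=13 $2=10 $3=0 $4=13 $5=13 $6=9  [TAKEN]
PC=4  xor  $4, $1, $0        | $0=0 $1=13 $2=10 $3=0 $4=13 $5=13 $6=9
PC=7  bne  $0, $4, L12       | $0=0 $1=13 $2=10 $3=0 $4=13 $5=13 $6=9  [TAKEN]
PC=8  addi  $3, $5, 11       | $0=0 $1=13 $2=10 $3=24 $4=13 $5=13 $6=9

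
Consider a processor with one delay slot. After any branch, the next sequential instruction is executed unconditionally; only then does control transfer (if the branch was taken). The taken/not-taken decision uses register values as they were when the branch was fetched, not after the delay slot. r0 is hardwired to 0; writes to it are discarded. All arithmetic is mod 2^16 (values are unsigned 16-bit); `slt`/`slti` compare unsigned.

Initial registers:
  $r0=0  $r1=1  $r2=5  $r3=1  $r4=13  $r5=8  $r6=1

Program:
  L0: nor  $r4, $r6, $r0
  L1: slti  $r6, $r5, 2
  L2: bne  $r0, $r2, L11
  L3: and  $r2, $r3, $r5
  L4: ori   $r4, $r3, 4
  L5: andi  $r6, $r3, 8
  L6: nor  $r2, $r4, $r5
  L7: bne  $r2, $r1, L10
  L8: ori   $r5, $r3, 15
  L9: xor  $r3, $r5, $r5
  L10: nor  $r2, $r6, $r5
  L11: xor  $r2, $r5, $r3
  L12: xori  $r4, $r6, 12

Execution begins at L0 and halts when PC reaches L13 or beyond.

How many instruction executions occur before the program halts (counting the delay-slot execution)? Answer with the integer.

[0] nor  $r4, $r6, $r0  →  {$r0:0, $r1:1, $r2:5, $r3:1, $r4:65534, $r5:8, $r6:1}
[1] slti  $r6, $r5, 2  →  {$r0:0, $r1:1, $r2:5, $r3:1, $r4:65534, $r5:8, $r6:0}
[2] bne  $r0, $r2, L11  →  {$r0:0, $r1:1, $r2:5, $r3:1, $r4:65534, $r5:8, $r6:0}  ⟨branch taken⟩
[3] and  $r2, $r3, $r5  →  {$r0:0, $r1:1, $r2:0, $r3:1, $r4:65534, $r5:8, $r6:0}
[11] xor  $r2, $r5, $r3  →  {$r0:0, $r1:1, $r2:9, $r3:1, $r4:65534, $r5:8, $r6:0}
[12] xori  $r4, $r6, 12  →  {$r0:0, $r1:1, $r2:9, $r3:1, $r4:12, $r5:8, $r6:0}

6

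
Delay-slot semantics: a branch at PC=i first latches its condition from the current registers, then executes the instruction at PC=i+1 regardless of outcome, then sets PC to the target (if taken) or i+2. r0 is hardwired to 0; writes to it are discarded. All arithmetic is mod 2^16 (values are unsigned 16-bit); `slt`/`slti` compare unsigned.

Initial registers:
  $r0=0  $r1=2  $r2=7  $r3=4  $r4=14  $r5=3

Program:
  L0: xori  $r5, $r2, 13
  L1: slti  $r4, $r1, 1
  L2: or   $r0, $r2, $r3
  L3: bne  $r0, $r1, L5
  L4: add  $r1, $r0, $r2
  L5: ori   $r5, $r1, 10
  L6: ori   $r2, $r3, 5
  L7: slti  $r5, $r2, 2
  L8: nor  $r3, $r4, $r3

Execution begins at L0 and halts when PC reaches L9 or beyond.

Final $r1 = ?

PC=0  xori  $r5, $r2, 13     | $r0=0 $r1=2 $r2=7 $r3=4 $r4=14 $r5=10
PC=1  slti  $r4, $r1, 1      | $r0=0 $r1=2 $r2=7 $r3=4 $r4=0 $r5=10
PC=2  or   $r0, $r2, $r3     | $r0=0 $r1=2 $r2=7 $r3=4 $r4=0 $r5=10
PC=3  bne  $r0, $r1, L5      | $r0=0 $r1=2 $r2=7 $r3=4 $r4=0 $r5=10  [TAKEN]
PC=4  add  $r1, $r0, $r2     | $r0=0 $r1=7 $r2=7 $r3=4 $r4=0 $r5=10
PC=5  ori   $r5, $r1, 10     | $r0=0 $r1=7 $r2=7 $r3=4 $r4=0 $r5=15
PC=6  ori   $r2, $r3, 5      | $r0=0 $r1=7 $r2=5 $r3=4 $r4=0 $r5=15
PC=7  slti  $r5, $r2, 2      | $r0=0 $r1=7 $r2=5 $r3=4 $r4=0 $r5=0
PC=8  nor  $r3, $r4, $r3     | $r0=0 $r1=7 $r2=5 $r3=65531 $r4=0 $r5=0

7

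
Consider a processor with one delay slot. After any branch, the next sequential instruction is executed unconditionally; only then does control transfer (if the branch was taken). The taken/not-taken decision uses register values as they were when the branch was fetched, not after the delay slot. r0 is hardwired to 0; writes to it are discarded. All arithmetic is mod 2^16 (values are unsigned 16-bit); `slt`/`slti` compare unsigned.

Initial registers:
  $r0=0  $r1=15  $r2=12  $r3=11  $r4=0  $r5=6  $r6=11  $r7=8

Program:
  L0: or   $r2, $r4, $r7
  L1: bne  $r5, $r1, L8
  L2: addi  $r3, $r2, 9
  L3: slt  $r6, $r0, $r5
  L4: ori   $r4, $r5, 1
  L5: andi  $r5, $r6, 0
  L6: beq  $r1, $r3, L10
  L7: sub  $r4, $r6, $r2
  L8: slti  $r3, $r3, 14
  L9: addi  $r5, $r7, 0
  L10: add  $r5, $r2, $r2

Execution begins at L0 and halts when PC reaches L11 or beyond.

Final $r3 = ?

0

PC=0  or   $r2, $r4, $r7     | $r0=0 $r1=15 $r2=8 $r3=11 $r4=0 $r5=6 $r6=11 $r7=8
PC=1  bne  $r5, $r1, L8      | $r0=0 $r1=15 $r2=8 $r3=11 $r4=0 $r5=6 $r6=11 $r7=8  [TAKEN]
PC=2  addi  $r3, $r2, 9      | $r0=0 $r1=15 $r2=8 $r3=17 $r4=0 $r5=6 $r6=11 $r7=8
PC=8  slti  $r3, $r3, 14     | $r0=0 $r1=15 $r2=8 $r3=0 $r4=0 $r5=6 $r6=11 $r7=8
PC=9  addi  $r5, $r7, 0      | $r0=0 $r1=15 $r2=8 $r3=0 $r4=0 $r5=8 $r6=11 $r7=8
PC=10 add  $r5, $r2, $r2     | $r0=0 $r1=15 $r2=8 $r3=0 $r4=0 $r5=16 $r6=11 $r7=8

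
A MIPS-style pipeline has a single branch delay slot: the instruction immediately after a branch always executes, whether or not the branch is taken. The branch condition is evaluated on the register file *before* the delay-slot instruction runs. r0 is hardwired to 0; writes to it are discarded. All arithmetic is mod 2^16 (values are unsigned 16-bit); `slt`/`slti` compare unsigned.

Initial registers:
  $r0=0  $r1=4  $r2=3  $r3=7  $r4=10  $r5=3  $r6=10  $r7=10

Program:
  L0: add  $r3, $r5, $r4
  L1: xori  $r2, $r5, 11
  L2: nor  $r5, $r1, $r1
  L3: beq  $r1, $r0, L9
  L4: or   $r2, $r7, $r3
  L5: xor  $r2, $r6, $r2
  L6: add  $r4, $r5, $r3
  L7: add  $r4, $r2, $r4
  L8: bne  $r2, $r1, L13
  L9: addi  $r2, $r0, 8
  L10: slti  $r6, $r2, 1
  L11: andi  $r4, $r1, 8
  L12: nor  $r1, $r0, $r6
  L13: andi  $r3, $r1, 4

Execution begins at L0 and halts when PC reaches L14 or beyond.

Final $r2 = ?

8

PC=0  add  $r3, $r5, $r4     | $r0=0 $r1=4 $r2=3 $r3=13 $r4=10 $r5=3 $r6=10 $r7=10
PC=1  xori  $r2, $r5, 11     | $r0=0 $r1=4 $r2=8 $r3=13 $r4=10 $r5=3 $r6=10 $r7=10
PC=2  nor  $r5, $r1, $r1     | $r0=0 $r1=4 $r2=8 $r3=13 $r4=10 $r5=65531 $r6=10 $r7=10
PC=3  beq  $r1, $r0, L9      | $r0=0 $r1=4 $r2=8 $r3=13 $r4=10 $r5=65531 $r6=10 $r7=10  [not taken]
PC=4  or   $r2, $r7, $r3     | $r0=0 $r1=4 $r2=15 $r3=13 $r4=10 $r5=65531 $r6=10 $r7=10
PC=5  xor  $r2, $r6, $r2     | $r0=0 $r1=4 $r2=5 $r3=13 $r4=10 $r5=65531 $r6=10 $r7=10
PC=6  add  $r4, $r5, $r3     | $r0=0 $r1=4 $r2=5 $r3=13 $r4=8 $r5=65531 $r6=10 $r7=10
PC=7  add  $r4, $r2, $r4     | $r0=0 $r1=4 $r2=5 $r3=13 $r4=13 $r5=65531 $r6=10 $r7=10
PC=8  bne  $r2, $r1, L13     | $r0=0 $r1=4 $r2=5 $r3=13 $r4=13 $r5=65531 $r6=10 $r7=10  [TAKEN]
PC=9  addi  $r2, $r0, 8      | $r0=0 $r1=4 $r2=8 $r3=13 $r4=13 $r5=65531 $r6=10 $r7=10
PC=13 andi  $r3, $r1, 4      | $r0=0 $r1=4 $r2=8 $r3=4 $r4=13 $r5=65531 $r6=10 $r7=10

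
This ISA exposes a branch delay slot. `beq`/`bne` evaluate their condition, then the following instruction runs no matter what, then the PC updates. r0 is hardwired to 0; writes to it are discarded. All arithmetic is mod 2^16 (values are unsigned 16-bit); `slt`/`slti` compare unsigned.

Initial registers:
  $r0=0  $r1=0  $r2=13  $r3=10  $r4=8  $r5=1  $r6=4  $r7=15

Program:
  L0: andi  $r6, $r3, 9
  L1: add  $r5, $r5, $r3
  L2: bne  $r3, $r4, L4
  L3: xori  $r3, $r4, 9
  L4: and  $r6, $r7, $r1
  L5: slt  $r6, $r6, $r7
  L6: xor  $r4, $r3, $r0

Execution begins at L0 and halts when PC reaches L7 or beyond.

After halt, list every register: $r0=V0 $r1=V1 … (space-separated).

$r0=0 $r1=0 $r2=13 $r3=1 $r4=1 $r5=11 $r6=1 $r7=15

  step pc=0: andi  $r6, $r3, 9  regs=(0,0,13,10,8,1,8,15)
  step pc=1: add  $r5, $r5, $r3  regs=(0,0,13,10,8,11,8,15)
  step pc=2: bne  $r3, $r4, L4  cond=T  regs=(0,0,13,10,8,11,8,15)
  step pc=3: xori  $r3, $r4, 9  regs=(0,0,13,1,8,11,8,15)
  step pc=4: and  $r6, $r7, $r1  regs=(0,0,13,1,8,11,0,15)
  step pc=5: slt  $r6, $r6, $r7  regs=(0,0,13,1,8,11,1,15)
  step pc=6: xor  $r4, $r3, $r0  regs=(0,0,13,1,1,11,1,15)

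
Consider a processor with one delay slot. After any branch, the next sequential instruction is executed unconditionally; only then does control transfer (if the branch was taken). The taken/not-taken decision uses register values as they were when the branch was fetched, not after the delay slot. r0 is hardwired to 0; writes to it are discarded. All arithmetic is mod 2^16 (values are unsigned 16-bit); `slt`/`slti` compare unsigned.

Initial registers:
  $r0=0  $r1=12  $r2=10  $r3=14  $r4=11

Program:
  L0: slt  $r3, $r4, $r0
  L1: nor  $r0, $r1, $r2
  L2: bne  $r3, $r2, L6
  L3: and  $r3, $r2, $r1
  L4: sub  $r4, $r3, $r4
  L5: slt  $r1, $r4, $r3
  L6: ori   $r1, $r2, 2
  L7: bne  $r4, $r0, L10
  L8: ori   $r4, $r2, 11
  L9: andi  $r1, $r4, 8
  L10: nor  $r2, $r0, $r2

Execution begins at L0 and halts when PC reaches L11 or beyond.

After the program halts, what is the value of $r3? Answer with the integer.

#0 slt  $r3, $r4, $r0 ; 0/12/10/0/11
#1 nor  $r0, $r1, $r2 ; 0/12/10/0/11
#2 bne  $r3, $r2, L6 ; 0/12/10/0/11 ; →target
#3 and  $r3, $r2, $r1 ; 0/12/10/8/11
#6 ori   $r1, $r2, 2 ; 0/10/10/8/11
#7 bne  $r4, $r0, L10 ; 0/10/10/8/11 ; →target
#8 ori   $r4, $r2, 11 ; 0/10/10/8/11
#10 nor  $r2, $r0, $r2 ; 0/10/65525/8/11

8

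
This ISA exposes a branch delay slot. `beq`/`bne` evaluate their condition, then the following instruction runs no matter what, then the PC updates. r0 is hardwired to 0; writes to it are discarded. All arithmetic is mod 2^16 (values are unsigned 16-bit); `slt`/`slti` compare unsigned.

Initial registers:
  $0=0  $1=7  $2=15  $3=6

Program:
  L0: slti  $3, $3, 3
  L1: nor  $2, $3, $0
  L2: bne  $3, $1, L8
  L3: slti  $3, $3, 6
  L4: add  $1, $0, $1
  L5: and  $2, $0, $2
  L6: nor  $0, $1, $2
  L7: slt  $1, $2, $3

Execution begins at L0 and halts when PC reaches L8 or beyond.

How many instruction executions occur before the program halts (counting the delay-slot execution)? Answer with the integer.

#0 slti  $3, $3, 3 ; 0/7/15/0
#1 nor  $2, $3, $0 ; 0/7/65535/0
#2 bne  $3, $1, L8 ; 0/7/65535/0 ; →target
#3 slti  $3, $3, 6 ; 0/7/65535/1

4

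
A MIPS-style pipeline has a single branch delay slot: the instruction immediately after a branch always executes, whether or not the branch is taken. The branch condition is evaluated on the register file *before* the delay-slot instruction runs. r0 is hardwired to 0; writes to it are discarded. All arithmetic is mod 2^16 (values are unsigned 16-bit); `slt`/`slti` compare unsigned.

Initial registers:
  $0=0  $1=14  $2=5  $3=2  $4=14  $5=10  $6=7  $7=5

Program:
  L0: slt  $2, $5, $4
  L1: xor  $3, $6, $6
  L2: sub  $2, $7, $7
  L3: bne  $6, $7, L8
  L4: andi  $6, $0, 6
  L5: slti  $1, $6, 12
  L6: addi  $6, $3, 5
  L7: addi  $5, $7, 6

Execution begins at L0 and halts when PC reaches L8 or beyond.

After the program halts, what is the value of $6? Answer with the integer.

0

PC=0  slt  $2, $5, $4        | $0=0 $1=14 $2=1 $3=2 $4=14 $5=10 $6=7 $7=5
PC=1  xor  $3, $6, $6        | $0=0 $1=14 $2=1 $3=0 $4=14 $5=10 $6=7 $7=5
PC=2  sub  $2, $7, $7        | $0=0 $1=14 $2=0 $3=0 $4=14 $5=10 $6=7 $7=5
PC=3  bne  $6, $7, L8        | $0=0 $1=14 $2=0 $3=0 $4=14 $5=10 $6=7 $7=5  [TAKEN]
PC=4  andi  $6, $0, 6        | $0=0 $1=14 $2=0 $3=0 $4=14 $5=10 $6=0 $7=5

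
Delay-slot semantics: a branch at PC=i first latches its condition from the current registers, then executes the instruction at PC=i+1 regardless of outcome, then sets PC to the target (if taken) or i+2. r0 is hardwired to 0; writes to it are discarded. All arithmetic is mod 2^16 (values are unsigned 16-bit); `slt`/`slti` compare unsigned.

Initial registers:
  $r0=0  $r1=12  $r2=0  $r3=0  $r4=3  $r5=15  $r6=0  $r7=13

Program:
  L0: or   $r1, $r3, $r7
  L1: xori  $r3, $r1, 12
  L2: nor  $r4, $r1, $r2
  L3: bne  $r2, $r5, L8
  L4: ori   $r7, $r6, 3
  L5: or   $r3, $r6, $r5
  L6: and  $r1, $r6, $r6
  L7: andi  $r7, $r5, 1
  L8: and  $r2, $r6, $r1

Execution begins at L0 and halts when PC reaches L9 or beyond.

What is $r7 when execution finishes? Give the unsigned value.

3

#0 or   $r1, $r3, $r7 ; 0/13/0/0/3/15/0/13
#1 xori  $r3, $r1, 12 ; 0/13/0/1/3/15/0/13
#2 nor  $r4, $r1, $r2 ; 0/13/0/1/65522/15/0/13
#3 bne  $r2, $r5, L8 ; 0/13/0/1/65522/15/0/13 ; →target
#4 ori   $r7, $r6, 3 ; 0/13/0/1/65522/15/0/3
#8 and  $r2, $r6, $r1 ; 0/13/0/1/65522/15/0/3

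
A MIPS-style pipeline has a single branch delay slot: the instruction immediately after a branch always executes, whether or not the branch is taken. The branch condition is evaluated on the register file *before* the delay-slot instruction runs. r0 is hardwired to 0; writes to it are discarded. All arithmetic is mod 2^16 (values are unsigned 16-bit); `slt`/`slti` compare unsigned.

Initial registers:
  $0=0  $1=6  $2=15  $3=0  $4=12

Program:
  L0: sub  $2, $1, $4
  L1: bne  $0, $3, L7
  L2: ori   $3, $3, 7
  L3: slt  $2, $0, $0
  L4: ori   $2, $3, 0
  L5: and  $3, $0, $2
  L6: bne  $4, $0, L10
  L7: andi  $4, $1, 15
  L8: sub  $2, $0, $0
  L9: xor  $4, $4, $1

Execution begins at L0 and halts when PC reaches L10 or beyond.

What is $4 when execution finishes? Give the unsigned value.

6

[0] sub  $2, $1, $4  →  {$0:0, $1:6, $2:65530, $3:0, $4:12}
[1] bne  $0, $3, L7  →  {$0:0, $1:6, $2:65530, $3:0, $4:12}  ⟨branch fallthrough⟩
[2] ori   $3, $3, 7  →  {$0:0, $1:6, $2:65530, $3:7, $4:12}
[3] slt  $2, $0, $0  →  {$0:0, $1:6, $2:0, $3:7, $4:12}
[4] ori   $2, $3, 0  →  {$0:0, $1:6, $2:7, $3:7, $4:12}
[5] and  $3, $0, $2  →  {$0:0, $1:6, $2:7, $3:0, $4:12}
[6] bne  $4, $0, L10  →  {$0:0, $1:6, $2:7, $3:0, $4:12}  ⟨branch taken⟩
[7] andi  $4, $1, 15  →  {$0:0, $1:6, $2:7, $3:0, $4:6}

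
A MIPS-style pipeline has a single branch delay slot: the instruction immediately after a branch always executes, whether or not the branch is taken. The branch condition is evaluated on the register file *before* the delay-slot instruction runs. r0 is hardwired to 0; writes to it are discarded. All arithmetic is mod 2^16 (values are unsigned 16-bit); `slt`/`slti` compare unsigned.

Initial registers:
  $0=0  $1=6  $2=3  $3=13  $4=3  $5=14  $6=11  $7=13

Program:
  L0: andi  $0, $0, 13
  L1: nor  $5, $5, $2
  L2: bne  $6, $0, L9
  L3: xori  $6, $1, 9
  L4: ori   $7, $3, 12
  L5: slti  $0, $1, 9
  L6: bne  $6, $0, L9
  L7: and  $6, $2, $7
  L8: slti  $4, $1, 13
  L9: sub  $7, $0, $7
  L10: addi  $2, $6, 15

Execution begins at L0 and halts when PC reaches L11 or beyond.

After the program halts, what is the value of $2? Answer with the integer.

PC=0  andi  $0, $0, 13       | $0=0 $1=6 $2=3 $3=13 $4=3 $5=14 $6=11 $7=13
PC=1  nor  $5, $5, $2        | $0=0 $1=6 $2=3 $3=13 $4=3 $5=65520 $6=11 $7=13
PC=2  bne  $6, $0, L9        | $0=0 $1=6 $2=3 $3=13 $4=3 $5=65520 $6=11 $7=13  [TAKEN]
PC=3  xori  $6, $1, 9        | $0=0 $1=6 $2=3 $3=13 $4=3 $5=65520 $6=15 $7=13
PC=9  sub  $7, $0, $7        | $0=0 $1=6 $2=3 $3=13 $4=3 $5=65520 $6=15 $7=65523
PC=10 addi  $2, $6, 15       | $0=0 $1=6 $2=30 $3=13 $4=3 $5=65520 $6=15 $7=65523

30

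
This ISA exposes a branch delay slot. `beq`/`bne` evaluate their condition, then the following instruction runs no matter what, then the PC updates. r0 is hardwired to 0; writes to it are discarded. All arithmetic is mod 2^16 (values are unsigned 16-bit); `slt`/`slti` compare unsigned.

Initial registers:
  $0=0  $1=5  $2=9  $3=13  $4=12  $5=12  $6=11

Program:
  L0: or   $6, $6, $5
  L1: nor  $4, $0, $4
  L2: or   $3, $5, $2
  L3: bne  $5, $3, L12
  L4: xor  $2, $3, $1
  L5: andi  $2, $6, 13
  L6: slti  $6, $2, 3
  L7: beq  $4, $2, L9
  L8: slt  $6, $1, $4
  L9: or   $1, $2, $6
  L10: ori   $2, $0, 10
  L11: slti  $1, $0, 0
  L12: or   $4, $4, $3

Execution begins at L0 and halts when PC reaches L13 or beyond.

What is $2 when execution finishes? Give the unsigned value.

8

[0] or   $6, $6, $5  →  {$0:0, $1:5, $2:9, $3:13, $4:12, $5:12, $6:15}
[1] nor  $4, $0, $4  →  {$0:0, $1:5, $2:9, $3:13, $4:65523, $5:12, $6:15}
[2] or   $3, $5, $2  →  {$0:0, $1:5, $2:9, $3:13, $4:65523, $5:12, $6:15}
[3] bne  $5, $3, L12  →  {$0:0, $1:5, $2:9, $3:13, $4:65523, $5:12, $6:15}  ⟨branch taken⟩
[4] xor  $2, $3, $1  →  {$0:0, $1:5, $2:8, $3:13, $4:65523, $5:12, $6:15}
[12] or   $4, $4, $3  →  {$0:0, $1:5, $2:8, $3:13, $4:65535, $5:12, $6:15}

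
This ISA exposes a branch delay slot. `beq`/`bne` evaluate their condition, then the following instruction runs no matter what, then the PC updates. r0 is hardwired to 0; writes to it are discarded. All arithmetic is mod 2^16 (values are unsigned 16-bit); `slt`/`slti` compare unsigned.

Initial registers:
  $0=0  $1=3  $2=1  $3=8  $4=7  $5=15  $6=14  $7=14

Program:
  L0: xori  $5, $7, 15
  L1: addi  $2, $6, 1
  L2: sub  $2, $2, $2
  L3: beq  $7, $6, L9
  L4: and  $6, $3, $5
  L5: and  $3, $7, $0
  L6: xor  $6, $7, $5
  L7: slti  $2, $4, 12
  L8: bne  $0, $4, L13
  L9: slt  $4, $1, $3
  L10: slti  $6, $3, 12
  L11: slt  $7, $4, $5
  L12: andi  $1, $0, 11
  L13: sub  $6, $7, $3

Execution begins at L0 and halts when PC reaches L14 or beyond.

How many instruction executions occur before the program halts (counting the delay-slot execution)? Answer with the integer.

10

  step pc=0: xori  $5, $7, 15  regs=(0,3,1,8,7,1,14,14)
  step pc=1: addi  $2, $6, 1  regs=(0,3,15,8,7,1,14,14)
  step pc=2: sub  $2, $2, $2  regs=(0,3,0,8,7,1,14,14)
  step pc=3: beq  $7, $6, L9  cond=T  regs=(0,3,0,8,7,1,14,14)
  step pc=4: and  $6, $3, $5  regs=(0,3,0,8,7,1,0,14)
  step pc=9: slt  $4, $1, $3  regs=(0,3,0,8,1,1,0,14)
  step pc=10: slti  $6, $3, 12  regs=(0,3,0,8,1,1,1,14)
  step pc=11: slt  $7, $4, $5  regs=(0,3,0,8,1,1,1,0)
  step pc=12: andi  $1, $0, 11  regs=(0,0,0,8,1,1,1,0)
  step pc=13: sub  $6, $7, $3  regs=(0,0,0,8,1,1,65528,0)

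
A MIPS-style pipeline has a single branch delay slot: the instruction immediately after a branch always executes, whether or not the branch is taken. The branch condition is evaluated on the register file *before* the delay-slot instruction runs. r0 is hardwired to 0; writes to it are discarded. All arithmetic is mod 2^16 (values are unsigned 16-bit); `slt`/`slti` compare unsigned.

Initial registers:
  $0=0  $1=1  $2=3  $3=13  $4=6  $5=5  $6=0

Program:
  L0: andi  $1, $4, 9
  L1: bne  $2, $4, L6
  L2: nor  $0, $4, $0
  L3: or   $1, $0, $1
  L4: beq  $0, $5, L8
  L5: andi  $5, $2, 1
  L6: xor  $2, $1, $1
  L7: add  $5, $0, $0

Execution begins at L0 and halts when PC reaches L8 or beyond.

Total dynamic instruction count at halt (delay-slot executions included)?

5

#0 andi  $1, $4, 9 ; 0/0/3/13/6/5/0
#1 bne  $2, $4, L6 ; 0/0/3/13/6/5/0 ; →target
#2 nor  $0, $4, $0 ; 0/0/3/13/6/5/0
#6 xor  $2, $1, $1 ; 0/0/0/13/6/5/0
#7 add  $5, $0, $0 ; 0/0/0/13/6/0/0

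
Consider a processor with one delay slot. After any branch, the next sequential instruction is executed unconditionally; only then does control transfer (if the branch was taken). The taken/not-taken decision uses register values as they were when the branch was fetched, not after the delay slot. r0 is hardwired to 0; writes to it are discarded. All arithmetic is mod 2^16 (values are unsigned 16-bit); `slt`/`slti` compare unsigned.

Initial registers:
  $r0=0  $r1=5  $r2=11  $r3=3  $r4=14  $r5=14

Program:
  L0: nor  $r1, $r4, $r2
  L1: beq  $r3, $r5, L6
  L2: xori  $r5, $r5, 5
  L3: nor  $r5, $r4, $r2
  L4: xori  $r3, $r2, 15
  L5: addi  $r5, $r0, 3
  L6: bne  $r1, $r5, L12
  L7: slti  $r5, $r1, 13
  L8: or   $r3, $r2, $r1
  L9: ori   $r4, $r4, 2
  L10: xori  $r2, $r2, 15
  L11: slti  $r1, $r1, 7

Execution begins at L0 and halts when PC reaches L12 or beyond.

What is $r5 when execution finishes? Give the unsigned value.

[0] nor  $r1, $r4, $r2  →  {$r0:0, $r1:65520, $r2:11, $r3:3, $r4:14, $r5:14}
[1] beq  $r3, $r5, L6  →  {$r0:0, $r1:65520, $r2:11, $r3:3, $r4:14, $r5:14}  ⟨branch fallthrough⟩
[2] xori  $r5, $r5, 5  →  {$r0:0, $r1:65520, $r2:11, $r3:3, $r4:14, $r5:11}
[3] nor  $r5, $r4, $r2  →  {$r0:0, $r1:65520, $r2:11, $r3:3, $r4:14, $r5:65520}
[4] xori  $r3, $r2, 15  →  {$r0:0, $r1:65520, $r2:11, $r3:4, $r4:14, $r5:65520}
[5] addi  $r5, $r0, 3  →  {$r0:0, $r1:65520, $r2:11, $r3:4, $r4:14, $r5:3}
[6] bne  $r1, $r5, L12  →  {$r0:0, $r1:65520, $r2:11, $r3:4, $r4:14, $r5:3}  ⟨branch taken⟩
[7] slti  $r5, $r1, 13  →  {$r0:0, $r1:65520, $r2:11, $r3:4, $r4:14, $r5:0}

0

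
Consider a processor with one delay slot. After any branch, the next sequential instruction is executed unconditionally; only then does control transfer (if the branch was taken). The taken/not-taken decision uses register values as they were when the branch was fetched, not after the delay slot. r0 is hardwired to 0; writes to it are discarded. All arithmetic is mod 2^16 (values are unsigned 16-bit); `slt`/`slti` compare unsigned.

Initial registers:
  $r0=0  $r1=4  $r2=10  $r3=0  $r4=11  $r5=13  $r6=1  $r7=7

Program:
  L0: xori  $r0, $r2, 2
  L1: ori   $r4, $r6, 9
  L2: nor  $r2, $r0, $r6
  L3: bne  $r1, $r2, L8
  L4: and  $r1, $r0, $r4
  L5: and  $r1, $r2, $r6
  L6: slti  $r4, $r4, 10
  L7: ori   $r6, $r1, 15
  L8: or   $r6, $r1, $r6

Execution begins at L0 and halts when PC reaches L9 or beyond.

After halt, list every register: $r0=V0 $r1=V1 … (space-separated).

#0 xori  $r0, $r2, 2 ; 0/4/10/0/11/13/1/7
#1 ori   $r4, $r6, 9 ; 0/4/10/0/9/13/1/7
#2 nor  $r2, $r0, $r6 ; 0/4/65534/0/9/13/1/7
#3 bne  $r1, $r2, L8 ; 0/4/65534/0/9/13/1/7 ; →target
#4 and  $r1, $r0, $r4 ; 0/0/65534/0/9/13/1/7
#8 or   $r6, $r1, $r6 ; 0/0/65534/0/9/13/1/7

$r0=0 $r1=0 $r2=65534 $r3=0 $r4=9 $r5=13 $r6=1 $r7=7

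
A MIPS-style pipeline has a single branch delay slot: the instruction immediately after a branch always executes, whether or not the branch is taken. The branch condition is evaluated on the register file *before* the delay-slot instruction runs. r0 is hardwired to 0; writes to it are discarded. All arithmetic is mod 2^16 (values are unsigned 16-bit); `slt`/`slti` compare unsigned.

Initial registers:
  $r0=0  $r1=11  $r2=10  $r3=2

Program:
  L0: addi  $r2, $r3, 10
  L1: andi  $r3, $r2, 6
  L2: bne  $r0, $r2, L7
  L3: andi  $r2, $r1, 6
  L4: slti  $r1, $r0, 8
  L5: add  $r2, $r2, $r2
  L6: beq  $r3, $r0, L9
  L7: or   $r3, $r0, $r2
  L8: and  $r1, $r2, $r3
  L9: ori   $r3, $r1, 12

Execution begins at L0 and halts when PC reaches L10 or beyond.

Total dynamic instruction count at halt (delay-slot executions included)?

7

#0 addi  $r2, $r3, 10 ; 0/11/12/2
#1 andi  $r3, $r2, 6 ; 0/11/12/4
#2 bne  $r0, $r2, L7 ; 0/11/12/4 ; →target
#3 andi  $r2, $r1, 6 ; 0/11/2/4
#7 or   $r3, $r0, $r2 ; 0/11/2/2
#8 and  $r1, $r2, $r3 ; 0/2/2/2
#9 ori   $r3, $r1, 12 ; 0/2/2/14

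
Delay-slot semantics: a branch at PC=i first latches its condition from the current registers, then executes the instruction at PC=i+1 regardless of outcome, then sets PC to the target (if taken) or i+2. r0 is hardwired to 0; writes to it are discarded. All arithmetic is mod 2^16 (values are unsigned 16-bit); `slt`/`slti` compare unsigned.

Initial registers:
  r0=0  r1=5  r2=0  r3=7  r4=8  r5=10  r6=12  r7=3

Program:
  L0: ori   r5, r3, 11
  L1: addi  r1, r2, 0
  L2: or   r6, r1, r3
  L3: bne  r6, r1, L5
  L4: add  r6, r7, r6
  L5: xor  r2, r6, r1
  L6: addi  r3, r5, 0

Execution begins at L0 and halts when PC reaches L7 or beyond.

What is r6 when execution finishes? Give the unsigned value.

#0 ori   r5, r3, 11 ; 0/5/0/7/8/15/12/3
#1 addi  r1, r2, 0 ; 0/0/0/7/8/15/12/3
#2 or   r6, r1, r3 ; 0/0/0/7/8/15/7/3
#3 bne  r6, r1, L5 ; 0/0/0/7/8/15/7/3 ; →target
#4 add  r6, r7, r6 ; 0/0/0/7/8/15/10/3
#5 xor  r2, r6, r1 ; 0/0/10/7/8/15/10/3
#6 addi  r3, r5, 0 ; 0/0/10/15/8/15/10/3

10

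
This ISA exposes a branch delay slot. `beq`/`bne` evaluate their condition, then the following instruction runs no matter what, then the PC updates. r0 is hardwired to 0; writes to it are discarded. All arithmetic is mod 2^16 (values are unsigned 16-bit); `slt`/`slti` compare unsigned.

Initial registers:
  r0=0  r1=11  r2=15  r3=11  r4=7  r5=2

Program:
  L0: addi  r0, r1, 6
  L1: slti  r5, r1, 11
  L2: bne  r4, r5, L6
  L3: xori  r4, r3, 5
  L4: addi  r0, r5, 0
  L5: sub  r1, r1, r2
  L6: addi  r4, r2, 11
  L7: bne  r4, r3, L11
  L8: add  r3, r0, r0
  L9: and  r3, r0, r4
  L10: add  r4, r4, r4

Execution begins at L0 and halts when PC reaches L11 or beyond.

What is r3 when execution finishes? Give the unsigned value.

0

  step pc=0: addi  r0, r1, 6  regs=(0,11,15,11,7,2)
  step pc=1: slti  r5, r1, 11  regs=(0,11,15,11,7,0)
  step pc=2: bne  r4, r5, L6  cond=T  regs=(0,11,15,11,7,0)
  step pc=3: xori  r4, r3, 5  regs=(0,11,15,11,14,0)
  step pc=6: addi  r4, r2, 11  regs=(0,11,15,11,26,0)
  step pc=7: bne  r4, r3, L11  cond=T  regs=(0,11,15,11,26,0)
  step pc=8: add  r3, r0, r0  regs=(0,11,15,0,26,0)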